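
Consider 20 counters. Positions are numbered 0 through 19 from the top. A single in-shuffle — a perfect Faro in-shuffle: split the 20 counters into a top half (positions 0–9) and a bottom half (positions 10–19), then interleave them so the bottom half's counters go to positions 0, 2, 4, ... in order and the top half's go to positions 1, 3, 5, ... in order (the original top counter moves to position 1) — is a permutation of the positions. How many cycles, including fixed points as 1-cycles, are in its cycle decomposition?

5

Trace each unvisited position around until it returns:
(0 1 3 7 15 10) (2 5 11) (4 9 19 18 16 12) (6 13) (8 17 14)
5 cycles in total.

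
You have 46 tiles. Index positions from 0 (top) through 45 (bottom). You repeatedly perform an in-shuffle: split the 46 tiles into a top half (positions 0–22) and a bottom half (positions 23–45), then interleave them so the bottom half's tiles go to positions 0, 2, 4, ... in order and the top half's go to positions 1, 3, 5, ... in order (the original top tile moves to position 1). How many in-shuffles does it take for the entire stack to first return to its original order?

The in-shuffle permutes the 46 positions with cycle lengths [23, 23].
Every tile is home exactly when every cycle has completed a whole number of laps, i.e. after lcm(23) = 23 in-shuffles.

23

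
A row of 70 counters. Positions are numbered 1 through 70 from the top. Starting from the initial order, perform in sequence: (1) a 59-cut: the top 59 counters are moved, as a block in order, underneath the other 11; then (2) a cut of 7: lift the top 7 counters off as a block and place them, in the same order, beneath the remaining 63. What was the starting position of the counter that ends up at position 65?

Undo the operations in reverse order, starting from position 65:
  undo op 2 (cut 7): 65 ← 2
  undo op 1 (cut 59): 2 ← 61
So the counter at position 65 came from original position 61.

61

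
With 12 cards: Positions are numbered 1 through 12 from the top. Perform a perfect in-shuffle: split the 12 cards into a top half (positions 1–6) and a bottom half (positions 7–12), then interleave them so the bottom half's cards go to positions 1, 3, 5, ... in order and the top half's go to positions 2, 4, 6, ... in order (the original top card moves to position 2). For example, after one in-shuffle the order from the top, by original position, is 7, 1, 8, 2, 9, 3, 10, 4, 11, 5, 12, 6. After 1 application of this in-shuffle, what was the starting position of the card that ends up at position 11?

12

Work backwards from position 11, undoing one in-shuffle at a time:
11 ← 12
So the card now at position 11 started at position 12.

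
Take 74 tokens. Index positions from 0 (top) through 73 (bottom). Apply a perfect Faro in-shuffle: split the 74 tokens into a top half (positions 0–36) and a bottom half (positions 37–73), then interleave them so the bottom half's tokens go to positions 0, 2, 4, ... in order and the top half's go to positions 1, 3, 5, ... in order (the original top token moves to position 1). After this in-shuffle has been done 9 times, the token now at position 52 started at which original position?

18

Work backwards from position 52, undoing one in-shuffle at a time:
52 ← 63 ← 31 ← 15 ← 7 ← 3 ← 1 ← 0 ← 37 ← 18
So the token now at position 52 started at position 18.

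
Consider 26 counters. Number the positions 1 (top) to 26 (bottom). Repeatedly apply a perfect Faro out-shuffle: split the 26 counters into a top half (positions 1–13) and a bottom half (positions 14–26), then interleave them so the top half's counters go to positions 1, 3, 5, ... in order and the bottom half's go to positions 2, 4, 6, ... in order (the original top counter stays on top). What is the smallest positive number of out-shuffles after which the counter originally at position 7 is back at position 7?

Follow position 7 under repeated out-shuffles:
7 → 13 → 25 → 24 → 22 → 18 → 10 → 19 → 12 → 23 → 20 → 14 → 2 → 3 → 5 → 9 → 17 → 8 → 15 → 4 → 7
It first returns after 20 out-shuffles.

20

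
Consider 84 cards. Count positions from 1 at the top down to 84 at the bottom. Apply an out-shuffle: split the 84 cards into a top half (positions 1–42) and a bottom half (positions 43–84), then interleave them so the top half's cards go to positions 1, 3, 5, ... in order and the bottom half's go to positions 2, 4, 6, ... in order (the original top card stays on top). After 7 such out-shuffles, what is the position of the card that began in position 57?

31

Track the card's position through each out-shuffle:
57 → 30 → 59 → 34 → 67 → 50 → 16 → 31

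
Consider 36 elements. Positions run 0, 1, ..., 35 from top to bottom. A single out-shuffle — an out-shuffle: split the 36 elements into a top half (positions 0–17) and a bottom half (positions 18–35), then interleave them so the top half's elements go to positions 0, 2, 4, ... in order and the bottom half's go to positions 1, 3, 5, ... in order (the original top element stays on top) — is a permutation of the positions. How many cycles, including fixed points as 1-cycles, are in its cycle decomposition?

Trace each unvisited position around until it returns:
(0) (1 2 4 8 16 32 ... len 12) (3 6 12 24 13 26 ... len 12) (5 10 20) (7 14 28 21) (15 30 25) (35)
7 cycles in total.

7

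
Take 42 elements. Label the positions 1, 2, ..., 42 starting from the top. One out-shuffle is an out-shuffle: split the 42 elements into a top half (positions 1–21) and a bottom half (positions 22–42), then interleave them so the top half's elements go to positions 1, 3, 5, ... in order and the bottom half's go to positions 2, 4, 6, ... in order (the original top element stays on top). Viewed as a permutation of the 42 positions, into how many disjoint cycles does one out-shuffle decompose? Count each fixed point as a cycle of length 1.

Trace each unvisited position around until it returns:
(1) (2 3 5 9 17 33 ... len 20) (4 7 13 25 8 15 ... len 20) (42)
4 cycles in total.

4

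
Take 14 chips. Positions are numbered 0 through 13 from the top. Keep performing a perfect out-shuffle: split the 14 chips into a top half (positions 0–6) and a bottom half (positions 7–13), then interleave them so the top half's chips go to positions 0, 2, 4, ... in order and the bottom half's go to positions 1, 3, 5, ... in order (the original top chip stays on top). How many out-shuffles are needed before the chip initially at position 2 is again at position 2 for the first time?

12

Follow position 2 under repeated out-shuffles:
2 → 4 → 8 → 3 → 6 → 12 → 11 → 9 → 5 → 10 → 7 → 1 → 2
It first returns after 12 out-shuffles.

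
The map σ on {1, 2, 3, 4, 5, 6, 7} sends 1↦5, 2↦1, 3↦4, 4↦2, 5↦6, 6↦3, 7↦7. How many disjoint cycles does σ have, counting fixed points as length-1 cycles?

Cycle decomposition: (1 5 6 3 4 2) (7).
2 cycles.

2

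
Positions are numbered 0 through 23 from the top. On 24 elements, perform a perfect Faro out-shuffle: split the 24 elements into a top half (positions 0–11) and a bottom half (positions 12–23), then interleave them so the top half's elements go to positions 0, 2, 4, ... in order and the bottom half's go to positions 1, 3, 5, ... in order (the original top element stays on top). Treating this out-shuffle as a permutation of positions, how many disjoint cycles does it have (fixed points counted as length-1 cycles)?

Trace each unvisited position around until it returns:
(0) (1 2 4 8 16 9 ... len 11) (5 10 20 17 11 22 ... len 11) (23)
4 cycles in total.

4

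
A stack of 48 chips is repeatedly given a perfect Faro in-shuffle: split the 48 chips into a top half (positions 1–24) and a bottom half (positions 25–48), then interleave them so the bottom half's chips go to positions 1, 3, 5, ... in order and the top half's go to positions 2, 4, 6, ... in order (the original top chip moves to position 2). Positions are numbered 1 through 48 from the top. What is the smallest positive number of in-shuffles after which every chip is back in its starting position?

The in-shuffle permutes the 48 positions with cycle lengths [3, 3, 21, 21].
Every chip is home exactly when every cycle has completed a whole number of laps, i.e. after lcm(3, 21) = 21 in-shuffles.

21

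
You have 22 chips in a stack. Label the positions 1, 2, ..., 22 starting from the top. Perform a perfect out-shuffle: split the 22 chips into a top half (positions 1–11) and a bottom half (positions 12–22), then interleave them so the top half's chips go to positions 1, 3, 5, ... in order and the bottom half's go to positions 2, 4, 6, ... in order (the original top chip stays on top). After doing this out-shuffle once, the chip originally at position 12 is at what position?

2

Track the chip's position through each out-shuffle:
12 → 2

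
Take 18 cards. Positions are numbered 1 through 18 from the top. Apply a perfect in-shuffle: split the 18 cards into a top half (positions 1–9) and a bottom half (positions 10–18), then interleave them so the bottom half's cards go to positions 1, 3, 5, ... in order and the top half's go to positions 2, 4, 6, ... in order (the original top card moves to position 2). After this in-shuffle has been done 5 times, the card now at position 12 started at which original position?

Work backwards from position 12, undoing one in-shuffle at a time:
12 ← 6 ← 3 ← 11 ← 15 ← 17
So the card now at position 12 started at position 17.

17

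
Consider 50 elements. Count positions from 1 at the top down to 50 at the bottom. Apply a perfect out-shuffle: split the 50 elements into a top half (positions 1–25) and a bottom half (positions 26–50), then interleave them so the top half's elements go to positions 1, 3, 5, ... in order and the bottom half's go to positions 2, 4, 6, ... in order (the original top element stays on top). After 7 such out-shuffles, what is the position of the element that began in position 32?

Track the element's position through each out-shuffle:
32 → 14 → 27 → 4 → 7 → 13 → 25 → 49

49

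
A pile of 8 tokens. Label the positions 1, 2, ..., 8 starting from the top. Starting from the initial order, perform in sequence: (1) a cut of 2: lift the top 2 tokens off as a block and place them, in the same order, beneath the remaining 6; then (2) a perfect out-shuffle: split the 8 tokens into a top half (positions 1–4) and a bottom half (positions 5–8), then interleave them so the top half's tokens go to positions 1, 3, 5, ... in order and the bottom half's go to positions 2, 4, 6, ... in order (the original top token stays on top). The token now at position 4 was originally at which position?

Undo the operations in reverse order, starting from position 4:
  undo op 2 (out-shuffle, from bottom half): 4 ← 6
  undo op 1 (cut 2): 6 ← 8
So the token at position 4 came from original position 8.

8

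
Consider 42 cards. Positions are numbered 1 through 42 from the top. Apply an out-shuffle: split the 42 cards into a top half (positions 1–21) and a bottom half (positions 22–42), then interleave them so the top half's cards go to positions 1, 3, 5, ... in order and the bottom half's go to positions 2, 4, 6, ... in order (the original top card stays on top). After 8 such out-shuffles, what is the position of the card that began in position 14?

Track the card's position through each out-shuffle:
14 → 27 → 12 → 23 → 4 → 7 → 13 → 25 → 8

8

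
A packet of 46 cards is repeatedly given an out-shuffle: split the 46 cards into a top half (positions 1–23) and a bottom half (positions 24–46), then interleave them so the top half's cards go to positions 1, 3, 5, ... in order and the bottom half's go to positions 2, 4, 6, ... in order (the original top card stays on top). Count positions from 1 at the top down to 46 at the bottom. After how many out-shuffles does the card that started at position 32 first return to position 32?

Follow position 32 under repeated out-shuffles:
32 → 18 → 35 → 24 → 2 → 3 → 5 → 9 → 17 → 33 → 20 → 39 → 32
It first returns after 12 out-shuffles.

12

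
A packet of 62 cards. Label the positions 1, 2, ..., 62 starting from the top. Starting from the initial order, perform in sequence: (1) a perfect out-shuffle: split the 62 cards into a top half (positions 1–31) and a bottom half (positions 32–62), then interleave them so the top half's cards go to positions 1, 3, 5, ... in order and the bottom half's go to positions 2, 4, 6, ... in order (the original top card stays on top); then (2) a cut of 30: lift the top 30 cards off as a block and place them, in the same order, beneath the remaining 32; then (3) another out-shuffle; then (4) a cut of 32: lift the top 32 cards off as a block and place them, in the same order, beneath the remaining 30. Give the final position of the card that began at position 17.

Track the card from position 17 forward through each operation:
  after op 1 (out-shuffle): 17 → 33
  after op 2 (cut 30): 33 → 3
  after op 3 (out-shuffle): 3 → 5
  after op 4 (cut 32): 5 → 35

35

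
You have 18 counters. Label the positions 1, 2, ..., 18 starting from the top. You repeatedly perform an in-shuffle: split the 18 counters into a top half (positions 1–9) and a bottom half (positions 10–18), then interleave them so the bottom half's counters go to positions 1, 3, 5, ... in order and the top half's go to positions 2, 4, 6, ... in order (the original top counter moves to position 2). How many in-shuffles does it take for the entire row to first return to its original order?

18

The in-shuffle permutes the 18 positions with cycle lengths [18].
Every counter is home exactly when every cycle has completed a whole number of laps, i.e. after lcm(18) = 18 in-shuffles.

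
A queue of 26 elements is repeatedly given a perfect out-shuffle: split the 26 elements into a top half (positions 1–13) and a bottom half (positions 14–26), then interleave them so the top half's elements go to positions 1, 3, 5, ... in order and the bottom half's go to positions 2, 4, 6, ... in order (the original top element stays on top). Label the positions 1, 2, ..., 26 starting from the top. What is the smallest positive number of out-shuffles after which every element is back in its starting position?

20

The out-shuffle permutes the 26 positions with cycle lengths [1, 1, 4, 20].
Every element is home exactly when every cycle has completed a whole number of laps, i.e. after lcm(1, 4, 20) = 20 out-shuffles.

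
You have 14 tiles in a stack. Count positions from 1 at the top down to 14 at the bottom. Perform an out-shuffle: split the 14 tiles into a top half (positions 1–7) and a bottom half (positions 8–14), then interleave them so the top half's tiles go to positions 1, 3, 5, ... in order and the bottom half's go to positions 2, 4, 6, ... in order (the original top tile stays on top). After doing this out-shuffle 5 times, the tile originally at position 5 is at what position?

Track the tile's position through each out-shuffle:
5 → 9 → 4 → 7 → 13 → 12

12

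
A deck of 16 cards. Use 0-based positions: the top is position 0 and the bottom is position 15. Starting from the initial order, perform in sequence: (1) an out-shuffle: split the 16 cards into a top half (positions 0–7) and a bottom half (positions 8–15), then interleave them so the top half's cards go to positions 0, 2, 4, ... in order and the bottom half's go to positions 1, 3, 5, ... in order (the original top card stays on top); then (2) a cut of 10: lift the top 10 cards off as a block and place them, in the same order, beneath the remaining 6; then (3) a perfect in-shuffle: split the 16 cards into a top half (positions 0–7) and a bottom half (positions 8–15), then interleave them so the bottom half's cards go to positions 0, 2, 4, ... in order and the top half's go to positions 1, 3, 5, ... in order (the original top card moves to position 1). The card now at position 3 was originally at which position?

Undo the operations in reverse order, starting from position 3:
  undo op 3 (in-shuffle, from top half): 3 ← 1
  undo op 2 (cut 10): 1 ← 11
  undo op 1 (out-shuffle, from bottom half): 11 ← 13
So the card at position 3 came from original position 13.

13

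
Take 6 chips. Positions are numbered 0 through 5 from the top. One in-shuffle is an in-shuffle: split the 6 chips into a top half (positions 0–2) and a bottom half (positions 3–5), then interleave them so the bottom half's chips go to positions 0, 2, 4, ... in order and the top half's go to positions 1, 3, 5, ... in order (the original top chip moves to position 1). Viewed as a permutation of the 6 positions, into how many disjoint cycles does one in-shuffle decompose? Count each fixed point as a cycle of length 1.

2

Trace each unvisited position around until it returns:
(0 1 3) (2 5 4)
2 cycles in total.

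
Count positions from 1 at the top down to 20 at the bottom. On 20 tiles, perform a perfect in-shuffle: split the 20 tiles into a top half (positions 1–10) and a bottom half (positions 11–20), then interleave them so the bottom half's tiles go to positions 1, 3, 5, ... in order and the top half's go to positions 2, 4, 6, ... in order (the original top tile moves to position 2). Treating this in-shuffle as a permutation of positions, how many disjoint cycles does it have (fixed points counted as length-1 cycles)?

Trace each unvisited position around until it returns:
(1 2 4 8 16 11) (3 6 12) (5 10 20 19 17 13) (7 14) (9 18 15)
5 cycles in total.

5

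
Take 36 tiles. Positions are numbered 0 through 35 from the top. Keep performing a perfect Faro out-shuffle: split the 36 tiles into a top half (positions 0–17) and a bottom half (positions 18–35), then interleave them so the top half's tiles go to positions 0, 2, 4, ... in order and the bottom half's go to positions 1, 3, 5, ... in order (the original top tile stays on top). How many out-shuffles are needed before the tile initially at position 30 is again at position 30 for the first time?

3

Follow position 30 under repeated out-shuffles:
30 → 25 → 15 → 30
It first returns after 3 out-shuffles.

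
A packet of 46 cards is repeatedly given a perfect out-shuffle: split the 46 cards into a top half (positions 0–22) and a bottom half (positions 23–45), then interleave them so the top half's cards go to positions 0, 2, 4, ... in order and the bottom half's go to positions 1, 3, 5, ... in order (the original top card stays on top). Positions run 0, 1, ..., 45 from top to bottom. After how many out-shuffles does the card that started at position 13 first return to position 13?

12

Follow position 13 under repeated out-shuffles:
13 → 26 → 7 → 14 → 28 → 11 → 22 → 44 → 43 → 41 → 37 → 29 → 13
It first returns after 12 out-shuffles.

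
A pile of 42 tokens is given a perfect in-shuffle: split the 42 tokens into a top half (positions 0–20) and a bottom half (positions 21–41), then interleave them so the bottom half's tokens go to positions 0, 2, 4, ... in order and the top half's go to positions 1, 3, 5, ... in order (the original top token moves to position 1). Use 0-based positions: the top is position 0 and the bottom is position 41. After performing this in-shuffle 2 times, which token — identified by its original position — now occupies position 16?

14

Work backwards from position 16, undoing one in-shuffle at a time:
16 ← 29 ← 14
So the token now at position 16 started at position 14.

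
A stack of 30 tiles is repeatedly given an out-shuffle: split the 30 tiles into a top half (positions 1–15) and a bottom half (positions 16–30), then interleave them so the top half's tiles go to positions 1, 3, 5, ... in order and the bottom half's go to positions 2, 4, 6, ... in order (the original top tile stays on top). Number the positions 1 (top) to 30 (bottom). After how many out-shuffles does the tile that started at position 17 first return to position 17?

Follow position 17 under repeated out-shuffles:
17 → 4 → 7 → 13 → 25 → 20 → 10 → 19 → ... → 17 (length 28)
It first returns after 28 out-shuffles.

28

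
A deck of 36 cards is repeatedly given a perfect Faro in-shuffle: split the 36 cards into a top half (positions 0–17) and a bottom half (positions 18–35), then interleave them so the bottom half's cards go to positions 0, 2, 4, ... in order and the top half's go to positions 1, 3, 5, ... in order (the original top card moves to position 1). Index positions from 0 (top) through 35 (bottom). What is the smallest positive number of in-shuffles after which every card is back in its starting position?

The in-shuffle permutes the 36 positions with cycle lengths [36].
Every card is home exactly when every cycle has completed a whole number of laps, i.e. after lcm(36) = 36 in-shuffles.

36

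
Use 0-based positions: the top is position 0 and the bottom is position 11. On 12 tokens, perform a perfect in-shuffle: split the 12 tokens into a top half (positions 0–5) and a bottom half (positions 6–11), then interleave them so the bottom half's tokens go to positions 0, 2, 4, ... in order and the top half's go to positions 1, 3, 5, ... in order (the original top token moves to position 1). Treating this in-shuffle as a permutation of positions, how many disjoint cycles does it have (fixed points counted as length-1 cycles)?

1

Trace each unvisited position around until it returns:
(0 1 3 7 2 5 ... len 12)
1 cycle in total.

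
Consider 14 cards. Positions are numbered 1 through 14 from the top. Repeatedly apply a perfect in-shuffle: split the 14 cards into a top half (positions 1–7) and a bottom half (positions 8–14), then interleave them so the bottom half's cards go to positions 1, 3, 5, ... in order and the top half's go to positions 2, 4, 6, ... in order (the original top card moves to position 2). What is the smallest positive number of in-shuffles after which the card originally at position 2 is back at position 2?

4

Follow position 2 under repeated in-shuffles:
2 → 4 → 8 → 1 → 2
It first returns after 4 in-shuffles.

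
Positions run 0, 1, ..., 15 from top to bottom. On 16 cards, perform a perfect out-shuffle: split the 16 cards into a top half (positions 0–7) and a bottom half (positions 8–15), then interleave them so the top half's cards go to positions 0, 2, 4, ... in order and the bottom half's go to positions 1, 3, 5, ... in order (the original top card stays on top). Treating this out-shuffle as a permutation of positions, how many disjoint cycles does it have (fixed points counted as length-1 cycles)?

Trace each unvisited position around until it returns:
(0) (1 2 4 8) (3 6 12 9) (5 10) (7 14 13 11) (15)
6 cycles in total.

6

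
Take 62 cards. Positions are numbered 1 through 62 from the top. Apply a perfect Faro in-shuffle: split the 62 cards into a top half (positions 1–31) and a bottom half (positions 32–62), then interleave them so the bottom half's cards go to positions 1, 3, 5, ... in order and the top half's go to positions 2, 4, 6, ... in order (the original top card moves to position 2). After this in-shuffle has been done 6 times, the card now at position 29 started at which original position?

29

Work backwards from position 29, undoing one in-shuffle at a time:
29 ← 46 ← 23 ← 43 ← 53 ← 58 ← 29
So the card now at position 29 started at position 29.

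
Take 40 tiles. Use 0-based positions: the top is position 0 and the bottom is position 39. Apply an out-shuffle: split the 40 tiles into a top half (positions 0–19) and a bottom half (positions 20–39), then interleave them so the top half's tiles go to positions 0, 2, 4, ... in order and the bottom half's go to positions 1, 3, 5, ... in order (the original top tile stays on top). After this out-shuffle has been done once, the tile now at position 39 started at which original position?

39

Work backwards from position 39, undoing one out-shuffle at a time:
39 ← 39
So the tile now at position 39 started at position 39.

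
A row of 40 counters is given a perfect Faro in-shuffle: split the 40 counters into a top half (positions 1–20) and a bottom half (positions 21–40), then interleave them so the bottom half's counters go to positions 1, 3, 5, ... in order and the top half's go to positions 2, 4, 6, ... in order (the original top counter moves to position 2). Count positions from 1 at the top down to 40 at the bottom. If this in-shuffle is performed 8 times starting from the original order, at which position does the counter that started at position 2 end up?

20

Track the counter's position through each in-shuffle:
2 → 4 → 8 → 16 → 32 → 23 → 5 → 10 → 20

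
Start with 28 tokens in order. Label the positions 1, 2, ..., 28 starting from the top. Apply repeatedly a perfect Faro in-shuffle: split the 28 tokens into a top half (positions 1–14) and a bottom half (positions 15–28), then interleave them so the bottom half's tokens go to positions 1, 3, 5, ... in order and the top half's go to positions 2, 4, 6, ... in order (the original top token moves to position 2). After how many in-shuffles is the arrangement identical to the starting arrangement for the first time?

The in-shuffle permutes the 28 positions with cycle lengths [28].
Every token is home exactly when every cycle has completed a whole number of laps, i.e. after lcm(28) = 28 in-shuffles.

28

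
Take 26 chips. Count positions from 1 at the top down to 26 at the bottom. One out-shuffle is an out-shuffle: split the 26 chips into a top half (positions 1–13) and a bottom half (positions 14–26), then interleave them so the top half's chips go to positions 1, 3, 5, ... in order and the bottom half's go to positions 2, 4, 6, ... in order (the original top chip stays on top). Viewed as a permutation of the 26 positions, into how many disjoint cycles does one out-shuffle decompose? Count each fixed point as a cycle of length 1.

Trace each unvisited position around until it returns:
(1) (2 3 5 9 17 8 ... len 20) (6 11 21 16) (26)
4 cycles in total.

4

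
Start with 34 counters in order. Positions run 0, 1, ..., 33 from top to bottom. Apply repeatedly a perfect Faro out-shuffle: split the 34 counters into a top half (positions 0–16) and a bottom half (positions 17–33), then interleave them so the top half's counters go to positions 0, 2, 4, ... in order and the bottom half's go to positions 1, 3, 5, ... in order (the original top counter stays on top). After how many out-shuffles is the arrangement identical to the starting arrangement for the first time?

The out-shuffle permutes the 34 positions with cycle lengths [1, 1, 2, 10, 10, 10].
Every counter is home exactly when every cycle has completed a whole number of laps, i.e. after lcm(1, 2, 10) = 10 out-shuffles.

10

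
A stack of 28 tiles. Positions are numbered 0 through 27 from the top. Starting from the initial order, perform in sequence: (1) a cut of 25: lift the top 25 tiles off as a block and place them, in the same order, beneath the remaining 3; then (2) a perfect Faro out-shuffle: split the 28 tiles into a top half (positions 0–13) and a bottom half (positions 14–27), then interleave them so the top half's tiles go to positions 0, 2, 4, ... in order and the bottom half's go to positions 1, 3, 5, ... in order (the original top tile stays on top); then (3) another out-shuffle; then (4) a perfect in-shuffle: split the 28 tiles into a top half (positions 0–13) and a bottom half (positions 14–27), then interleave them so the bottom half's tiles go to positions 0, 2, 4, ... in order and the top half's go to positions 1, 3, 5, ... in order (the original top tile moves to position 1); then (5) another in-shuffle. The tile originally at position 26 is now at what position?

19

Track the tile from position 26 forward through each operation:
  after op 1 (cut 25): 26 → 1
  after op 2 (out-shuffle): 1 → 2
  after op 3 (out-shuffle): 2 → 4
  after op 4 (in-shuffle): 4 → 9
  after op 5 (in-shuffle): 9 → 19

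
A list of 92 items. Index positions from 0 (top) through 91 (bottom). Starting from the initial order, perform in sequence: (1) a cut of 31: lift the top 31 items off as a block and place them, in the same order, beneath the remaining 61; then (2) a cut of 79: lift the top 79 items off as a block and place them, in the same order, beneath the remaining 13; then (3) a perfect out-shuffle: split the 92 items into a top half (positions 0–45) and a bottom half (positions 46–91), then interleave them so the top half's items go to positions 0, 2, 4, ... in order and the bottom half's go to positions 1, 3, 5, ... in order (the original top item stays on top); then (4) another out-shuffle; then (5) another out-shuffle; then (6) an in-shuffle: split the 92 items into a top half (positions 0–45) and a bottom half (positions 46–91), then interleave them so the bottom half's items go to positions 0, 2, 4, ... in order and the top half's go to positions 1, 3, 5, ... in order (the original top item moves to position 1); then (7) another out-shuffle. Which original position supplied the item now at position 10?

41

Undo the operations in reverse order, starting from position 10:
  undo op 7 (out-shuffle, from top half): 10 ← 5
  undo op 6 (in-shuffle, from top half): 5 ← 2
  undo op 5 (out-shuffle, from top half): 2 ← 1
  undo op 4 (out-shuffle, from bottom half): 1 ← 46
  undo op 3 (out-shuffle, from top half): 46 ← 23
  undo op 2 (cut 79): 23 ← 10
  undo op 1 (cut 31): 10 ← 41
So the item at position 10 came from original position 41.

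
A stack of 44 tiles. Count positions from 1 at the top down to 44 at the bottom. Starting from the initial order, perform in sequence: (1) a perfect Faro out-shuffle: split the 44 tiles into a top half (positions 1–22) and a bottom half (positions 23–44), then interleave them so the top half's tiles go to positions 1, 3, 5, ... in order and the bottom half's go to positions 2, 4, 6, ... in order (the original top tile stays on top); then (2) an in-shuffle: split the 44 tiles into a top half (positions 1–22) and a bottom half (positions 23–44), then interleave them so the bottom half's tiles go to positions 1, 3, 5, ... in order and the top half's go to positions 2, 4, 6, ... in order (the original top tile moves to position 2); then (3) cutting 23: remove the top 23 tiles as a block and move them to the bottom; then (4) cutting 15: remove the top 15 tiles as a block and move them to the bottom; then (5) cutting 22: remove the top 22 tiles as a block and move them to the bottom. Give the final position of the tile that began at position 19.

Track the tile from position 19 forward through each operation:
  after op 1 (out-shuffle): 19 → 37
  after op 2 (in-shuffle): 37 → 29
  after op 3 (cut 23): 29 → 6
  after op 4 (cut 15): 6 → 35
  after op 5 (cut 22): 35 → 13

13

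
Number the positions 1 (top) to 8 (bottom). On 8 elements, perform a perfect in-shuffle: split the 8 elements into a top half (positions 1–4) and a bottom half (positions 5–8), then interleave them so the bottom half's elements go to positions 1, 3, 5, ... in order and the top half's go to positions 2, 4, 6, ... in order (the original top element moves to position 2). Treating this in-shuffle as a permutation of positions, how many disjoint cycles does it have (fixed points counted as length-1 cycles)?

2

Trace each unvisited position around until it returns:
(1 2 4 8 7 5) (3 6)
2 cycles in total.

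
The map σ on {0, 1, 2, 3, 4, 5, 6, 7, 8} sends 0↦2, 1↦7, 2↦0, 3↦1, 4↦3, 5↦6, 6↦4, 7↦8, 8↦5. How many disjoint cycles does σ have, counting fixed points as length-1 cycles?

2

Cycle decomposition: (0 2) (1 7 8 5 6 4 3).
2 cycles.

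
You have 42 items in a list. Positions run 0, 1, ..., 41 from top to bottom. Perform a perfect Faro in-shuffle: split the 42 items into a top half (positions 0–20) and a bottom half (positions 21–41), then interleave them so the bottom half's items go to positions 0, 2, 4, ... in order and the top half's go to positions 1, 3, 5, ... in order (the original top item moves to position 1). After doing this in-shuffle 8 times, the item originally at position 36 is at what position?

11

Track the item's position through each in-shuffle:
36 → 30 → 18 → 37 → 32 → 22 → 2 → 5 → 11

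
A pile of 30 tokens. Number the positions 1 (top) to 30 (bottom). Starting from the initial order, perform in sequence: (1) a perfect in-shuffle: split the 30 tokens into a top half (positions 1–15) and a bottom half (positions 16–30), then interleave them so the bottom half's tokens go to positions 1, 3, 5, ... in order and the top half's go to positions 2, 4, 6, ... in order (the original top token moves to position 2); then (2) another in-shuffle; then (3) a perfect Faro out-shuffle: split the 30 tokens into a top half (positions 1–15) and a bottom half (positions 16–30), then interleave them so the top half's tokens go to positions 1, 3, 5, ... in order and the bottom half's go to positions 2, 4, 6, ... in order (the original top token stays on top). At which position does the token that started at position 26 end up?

21

Track the token from position 26 forward through each operation:
  after op 1 (in-shuffle): 26 → 21
  after op 2 (in-shuffle): 21 → 11
  after op 3 (out-shuffle): 11 → 21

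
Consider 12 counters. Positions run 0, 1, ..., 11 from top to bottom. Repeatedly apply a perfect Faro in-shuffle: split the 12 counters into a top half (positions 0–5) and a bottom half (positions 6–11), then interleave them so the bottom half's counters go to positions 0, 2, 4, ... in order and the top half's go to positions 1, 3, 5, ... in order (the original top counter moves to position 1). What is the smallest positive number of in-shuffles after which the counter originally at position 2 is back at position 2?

Follow position 2 under repeated in-shuffles:
2 → 5 → 11 → 10 → 8 → 4 → 9 → 6 → 0 → 1 → 3 → 7 → 2
It first returns after 12 in-shuffles.

12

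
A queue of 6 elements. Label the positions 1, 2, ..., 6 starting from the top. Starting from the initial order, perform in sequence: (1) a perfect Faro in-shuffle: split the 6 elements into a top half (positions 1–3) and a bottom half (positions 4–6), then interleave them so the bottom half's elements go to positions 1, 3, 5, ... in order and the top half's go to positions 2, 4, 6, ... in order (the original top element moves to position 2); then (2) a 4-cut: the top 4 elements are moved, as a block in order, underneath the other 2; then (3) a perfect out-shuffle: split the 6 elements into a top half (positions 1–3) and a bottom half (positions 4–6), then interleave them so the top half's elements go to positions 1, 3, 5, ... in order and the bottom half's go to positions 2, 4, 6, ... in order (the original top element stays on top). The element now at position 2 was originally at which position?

Undo the operations in reverse order, starting from position 2:
  undo op 3 (out-shuffle, from bottom half): 2 ← 4
  undo op 2 (cut 4): 4 ← 2
  undo op 1 (in-shuffle, from top half): 2 ← 1
So the element at position 2 came from original position 1.

1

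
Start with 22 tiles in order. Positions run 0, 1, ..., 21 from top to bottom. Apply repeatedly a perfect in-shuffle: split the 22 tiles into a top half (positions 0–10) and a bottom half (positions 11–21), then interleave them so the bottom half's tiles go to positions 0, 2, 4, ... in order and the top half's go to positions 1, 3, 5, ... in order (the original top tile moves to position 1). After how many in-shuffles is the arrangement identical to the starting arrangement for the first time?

11

The in-shuffle permutes the 22 positions with cycle lengths [11, 11].
Every tile is home exactly when every cycle has completed a whole number of laps, i.e. after lcm(11) = 11 in-shuffles.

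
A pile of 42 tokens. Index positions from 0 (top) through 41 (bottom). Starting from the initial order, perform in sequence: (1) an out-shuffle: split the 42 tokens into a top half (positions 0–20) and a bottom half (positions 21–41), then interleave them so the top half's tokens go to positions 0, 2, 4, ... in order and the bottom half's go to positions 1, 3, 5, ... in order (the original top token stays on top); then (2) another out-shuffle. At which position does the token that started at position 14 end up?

Track the token from position 14 forward through each operation:
  after op 1 (out-shuffle): 14 → 28
  after op 2 (out-shuffle): 28 → 15

15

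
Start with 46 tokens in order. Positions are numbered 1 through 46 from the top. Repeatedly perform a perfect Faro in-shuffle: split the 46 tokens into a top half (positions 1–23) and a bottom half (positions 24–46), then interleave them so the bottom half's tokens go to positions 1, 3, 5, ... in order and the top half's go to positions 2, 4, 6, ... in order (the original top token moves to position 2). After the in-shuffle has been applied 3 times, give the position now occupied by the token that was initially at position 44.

23

Track the token's position through each in-shuffle:
44 → 41 → 35 → 23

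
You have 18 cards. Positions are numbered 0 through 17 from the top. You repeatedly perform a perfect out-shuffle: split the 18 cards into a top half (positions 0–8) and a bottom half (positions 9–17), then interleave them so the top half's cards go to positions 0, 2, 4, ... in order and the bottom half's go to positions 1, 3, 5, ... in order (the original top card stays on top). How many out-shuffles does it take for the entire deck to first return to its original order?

8

The out-shuffle permutes the 18 positions with cycle lengths [1, 1, 8, 8].
Every card is home exactly when every cycle has completed a whole number of laps, i.e. after lcm(1, 8) = 8 out-shuffles.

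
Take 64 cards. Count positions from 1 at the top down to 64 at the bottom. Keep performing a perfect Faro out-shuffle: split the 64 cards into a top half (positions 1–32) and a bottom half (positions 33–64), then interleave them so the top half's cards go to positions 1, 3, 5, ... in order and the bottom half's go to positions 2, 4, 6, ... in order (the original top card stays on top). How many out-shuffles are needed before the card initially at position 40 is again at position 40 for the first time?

6

Follow position 40 under repeated out-shuffles:
40 → 16 → 31 → 61 → 58 → 52 → 40
It first returns after 6 out-shuffles.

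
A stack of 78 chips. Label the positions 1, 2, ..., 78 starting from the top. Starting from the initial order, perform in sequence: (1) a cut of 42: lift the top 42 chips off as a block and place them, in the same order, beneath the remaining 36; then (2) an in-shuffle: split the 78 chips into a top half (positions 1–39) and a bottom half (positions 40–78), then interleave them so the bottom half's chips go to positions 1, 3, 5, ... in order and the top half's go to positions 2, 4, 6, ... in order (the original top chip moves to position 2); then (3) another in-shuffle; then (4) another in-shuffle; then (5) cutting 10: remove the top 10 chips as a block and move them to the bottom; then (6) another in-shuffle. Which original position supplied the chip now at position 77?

63

Undo the operations in reverse order, starting from position 77:
  undo op 6 (in-shuffle, from bottom half): 77 ← 78
  undo op 5 (cut 10): 78 ← 10
  undo op 4 (in-shuffle, from top half): 10 ← 5
  undo op 3 (in-shuffle, from bottom half): 5 ← 42
  undo op 2 (in-shuffle, from top half): 42 ← 21
  undo op 1 (cut 42): 21 ← 63
So the chip at position 77 came from original position 63.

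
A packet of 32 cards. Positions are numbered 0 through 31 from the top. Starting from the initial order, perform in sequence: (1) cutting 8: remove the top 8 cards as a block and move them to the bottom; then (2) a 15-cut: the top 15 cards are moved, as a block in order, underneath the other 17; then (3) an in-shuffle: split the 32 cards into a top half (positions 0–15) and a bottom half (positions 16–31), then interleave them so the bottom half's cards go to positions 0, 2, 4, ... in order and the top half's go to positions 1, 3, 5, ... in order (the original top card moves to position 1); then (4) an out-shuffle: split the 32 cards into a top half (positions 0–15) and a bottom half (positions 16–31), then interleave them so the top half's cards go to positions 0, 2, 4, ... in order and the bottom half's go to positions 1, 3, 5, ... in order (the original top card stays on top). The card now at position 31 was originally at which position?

Undo the operations in reverse order, starting from position 31:
  undo op 4 (out-shuffle, from bottom half): 31 ← 31
  undo op 3 (in-shuffle, from top half): 31 ← 15
  undo op 2 (cut 15): 15 ← 30
  undo op 1 (cut 8): 30 ← 6
So the card at position 31 came from original position 6.

6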